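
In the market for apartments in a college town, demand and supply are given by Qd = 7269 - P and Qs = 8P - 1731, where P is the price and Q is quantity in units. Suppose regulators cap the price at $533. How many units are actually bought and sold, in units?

2533

Equilibrium: 7269 - P = 8P - 1731, so 9000 = 9P and P* = 1000, Q* = 6269.
Because the ceiling (533) lies below the market-clearing price, it is binding.
At P = 533: Qd = 7269 - 533 = 6736 and Qs = 8·533 - 1731 = 2533.
The quantity actually transacted is the short side, supply: 2533.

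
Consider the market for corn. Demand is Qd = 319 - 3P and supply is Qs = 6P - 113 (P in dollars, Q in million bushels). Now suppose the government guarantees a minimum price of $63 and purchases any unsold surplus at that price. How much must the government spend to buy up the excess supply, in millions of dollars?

In a free market, 319 - 3P = 6P - 113 gives the equilibrium P* = 48, Q* = 175.
The floor of 63 is above the equilibrium price 48, so it binds.
At P = 63: Qd = 319 - 3·63 = 130 and Qs = 6·63 - 113 = 265.
Surplus = Qs - Qd = 135.
Government expenditure = surplus × support price = 135 × 63 = 8505.

8505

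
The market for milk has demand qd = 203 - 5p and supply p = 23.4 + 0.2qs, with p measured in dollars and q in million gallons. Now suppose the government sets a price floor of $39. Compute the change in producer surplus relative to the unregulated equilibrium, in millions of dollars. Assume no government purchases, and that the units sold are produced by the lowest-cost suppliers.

-66.5

Rearranging supply gives qs = 5p - 117. Without the control the market clears where 203 - 5p = 5p - 117, i.e. p* = 32 and q* = 43.
Because the floor (39) lies above the market-clearing price, it is binding.
At p = 39: qd = 203 - 5·39 = 8 and qs = 5·39 - 117 = 78.
Producer surplus without the control is ½ · (32 - 23.4) · 43 = 184.9.
With the floor, 8 units are sold at 39. The supply price at q = 8 is 25, so PS = ½ · [(39 - 23.4) + (39 - 25)] · 8 = 118.4.
Change in producer surplus = 118.4 - 184.9 = -66.5.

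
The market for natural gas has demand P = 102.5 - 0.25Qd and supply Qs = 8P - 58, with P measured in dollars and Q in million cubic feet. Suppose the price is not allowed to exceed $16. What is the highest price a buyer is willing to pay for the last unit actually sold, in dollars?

Rearranging demand gives Qd = 410 - 4P. In a free market, 410 - 4P = 8P - 58 gives the equilibrium P* = 39, Q* = 254.
Because the ceiling (16) lies below the market-clearing price, it is binding.
At P = 16: Qd = 410 - 4·16 = 346 and Qs = 8·16 - 58 = 70.
Only 70 units reach the market. On the demand curve, the marginal buyer's willingness to pay at Q = 70 is (410 - 70)/4 = 85.

85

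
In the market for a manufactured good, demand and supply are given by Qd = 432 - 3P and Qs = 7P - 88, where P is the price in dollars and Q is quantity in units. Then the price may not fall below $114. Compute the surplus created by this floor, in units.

620

Without the control the market clears where 432 - 3P = 7P - 88, i.e. P* = 52 and Q* = 276.
Because the floor (114) lies above the market-clearing price, it is binding.
At P = 114: Qd = 432 - 3·114 = 90 and Qs = 7·114 - 88 = 710.
Surplus = Qs - Qd = 710 - 90 = 620.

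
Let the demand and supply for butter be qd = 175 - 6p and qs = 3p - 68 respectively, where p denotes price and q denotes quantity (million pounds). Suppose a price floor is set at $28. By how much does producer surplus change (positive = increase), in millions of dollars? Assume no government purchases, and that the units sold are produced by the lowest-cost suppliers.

Without the control the market clears where 175 - 6p = 3p - 68, i.e. p* = 27 and q* = 13.
Since 28 > 27, the floor is binding.
At p = 28: qd = 175 - 6·28 = 7 and qs = 3·28 - 68 = 16.
Producer surplus without the control is ½ · (27 - 68/3) · 13 = 169/6.
With the floor, 7 units are sold at 28. The supply price at q = 7 is 25, so PS = ½ · [(28 - 68/3) + (28 - 25)] · 7 = 175/6.
Change in producer surplus = 175/6 - 169/6 = 1.

1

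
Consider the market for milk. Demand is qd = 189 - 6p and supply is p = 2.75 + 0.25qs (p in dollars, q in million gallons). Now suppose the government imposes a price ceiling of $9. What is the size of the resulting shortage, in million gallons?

Rearranging supply gives qs = 4p - 11. In a free market, 189 - 6p = 4p - 11 gives the equilibrium p* = 20, q* = 69.
Since 9 < 20, the ceiling is binding.
At p = 9: qd = 189 - 6·9 = 135 and qs = 4·9 - 11 = 25.
Shortage = qd - qs = 135 - 25 = 110.

110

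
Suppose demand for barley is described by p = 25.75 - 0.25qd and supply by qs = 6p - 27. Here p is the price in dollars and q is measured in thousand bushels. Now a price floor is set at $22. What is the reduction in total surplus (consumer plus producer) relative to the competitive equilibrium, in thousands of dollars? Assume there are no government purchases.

Rearranging demand gives qd = 103 - 4p. Equilibrium: 103 - 4p = 6p - 27, so 130 = 10p and p* = 13, q* = 51.
Because the floor (22) lies above the market-clearing price, it is binding.
At p = 22: qd = 103 - 4·22 = 15 and qs = 6·22 - 27 = 105.
Quantity traded falls to 15. At q = 15 the demand price is (103 - 15)/4 = 22 and the supply price is (27 + 15)/6 = 7.
Deadweight loss = ½ · (22 - 7) · (51 - 15) = ½ · 15 · 36 = 270.

270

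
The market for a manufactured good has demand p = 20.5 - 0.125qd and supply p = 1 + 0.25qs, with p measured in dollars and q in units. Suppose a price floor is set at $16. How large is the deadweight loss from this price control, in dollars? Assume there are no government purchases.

Rearranging demand gives qd = 164 - 8p; rearranging supply gives qs = 4p - 4. In a free market, 164 - 8p = 4p - 4 gives the equilibrium p* = 14, q* = 52.
The floor of 16 is above the equilibrium price 14, so it binds.
At p = 16: qd = 164 - 8·16 = 36 and qs = 4·16 - 4 = 60.
Quantity traded falls to 36. At q = 36 the demand price is (164 - 36)/8 = 16 and the supply price is (4 + 36)/4 = 10.
Deadweight loss = ½ · (16 - 10) · (52 - 36) = ½ · 6 · 16 = 48.

48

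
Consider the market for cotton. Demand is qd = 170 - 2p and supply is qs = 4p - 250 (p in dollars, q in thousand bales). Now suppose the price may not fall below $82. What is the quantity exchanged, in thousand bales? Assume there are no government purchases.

6

In a free market, 170 - 2p = 4p - 250 gives the equilibrium p* = 70, q* = 30.
Because the floor (82) lies above the market-clearing price, it is binding.
At p = 82: qd = 170 - 2·82 = 6 and qs = 4·82 - 250 = 78.
The quantity actually transacted is the short side, demand: 6.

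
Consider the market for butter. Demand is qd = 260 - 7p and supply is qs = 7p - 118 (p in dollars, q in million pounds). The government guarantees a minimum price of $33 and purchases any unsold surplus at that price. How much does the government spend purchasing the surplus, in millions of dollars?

Without the control the market clears where 260 - 7p = 7p - 118, i.e. p* = 27 and q* = 71.
The floor of 33 is above the equilibrium price 27, so it binds.
At p = 33: qd = 260 - 7·33 = 29 and qs = 7·33 - 118 = 113.
Surplus = qs - qd = 84.
Government expenditure = surplus × support price = 84 × 33 = 2772.

2772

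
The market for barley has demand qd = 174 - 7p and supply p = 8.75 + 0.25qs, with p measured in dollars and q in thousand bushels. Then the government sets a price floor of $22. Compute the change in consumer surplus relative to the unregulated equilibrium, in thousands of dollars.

-91.5

Rearranging supply gives qs = 4p - 35. Equilibrium: 174 - 7p = 4p - 35, so 209 = 11p and p* = 19, q* = 41.
Because the floor (22) lies above the market-clearing price, it is binding.
At p = 22: qd = 174 - 7·22 = 20 and qs = 4·22 - 35 = 53.
Consumer surplus without the control is ½ · (174/7 - 19) · 41 = 1681/14.
With the floor, consumers buy 20 units at 22, so CS = ½ · (174/7 - 22) · 20 = 200/7.
Change in consumer surplus = 200/7 - 1681/14 = -91.5.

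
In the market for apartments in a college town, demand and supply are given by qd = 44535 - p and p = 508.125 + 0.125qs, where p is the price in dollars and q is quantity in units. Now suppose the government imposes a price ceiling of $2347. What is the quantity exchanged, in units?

Rearranging supply gives qs = 8p - 4065. In a free market, 44535 - p = 8p - 4065 gives the equilibrium p* = 5400, q* = 39135.
Because the ceiling (2347) lies below the market-clearing price, it is binding.
At p = 2347: qd = 44535 - 2347 = 42188 and qs = 8·2347 - 4065 = 14711.
The quantity actually transacted is the short side, supply: 14711.

14711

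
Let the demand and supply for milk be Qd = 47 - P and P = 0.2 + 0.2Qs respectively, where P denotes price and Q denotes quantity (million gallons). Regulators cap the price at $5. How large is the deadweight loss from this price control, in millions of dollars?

Rearranging supply gives Qs = 5P - 1. Setting quantity demanded equal to quantity supplied, 47 - P = 5P - 1, gives P* = 8 and Q* = 39.
Because the ceiling (5) lies below the market-clearing price, it is binding.
At P = 5: Qd = 47 - 5 = 42 and Qs = 5·5 - 1 = 24.
Quantity traded falls to 24. At Q = 24 the demand price is 47 - 24 = 23 and the supply price is (1 + 24)/5 = 5.
Deadweight loss = ½ · (23 - 5) · (39 - 24) = ½ · 18 · 15 = 135.

135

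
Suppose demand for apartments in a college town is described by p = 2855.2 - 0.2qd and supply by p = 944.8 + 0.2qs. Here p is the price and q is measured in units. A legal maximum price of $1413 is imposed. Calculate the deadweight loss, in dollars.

Rearranging demand gives qd = 14276 - 5p; rearranging supply gives qs = 5p - 4724. Setting quantity demanded equal to quantity supplied, 14276 - 5p = 5p - 4724, gives p* = 1900 and q* = 4776.
Since 1413 < 1900, the ceiling is binding.
At p = 1413: qd = 14276 - 5·1413 = 7211 and qs = 5·1413 - 4724 = 2341.
Quantity traded falls to 2341. At q = 2341 the demand price is (14276 - 2341)/5 = 2387 and the supply price is (4724 + 2341)/5 = 1413.
Deadweight loss = ½ · (2387 - 1413) · (4776 - 2341) = ½ · 974 · 2435 = 1185845.

1185845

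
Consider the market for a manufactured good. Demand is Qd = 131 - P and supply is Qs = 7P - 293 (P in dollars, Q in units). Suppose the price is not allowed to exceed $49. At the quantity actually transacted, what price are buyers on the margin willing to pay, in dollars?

Without the control the market clears where 131 - P = 7P - 293, i.e. P* = 53 and Q* = 78.
The ceiling of 49 is below the equilibrium price 53, so it binds.
At P = 49: Qd = 131 - 49 = 82 and Qs = 7·49 - 293 = 50.
Only 50 units reach the market. On the demand curve, the marginal buyer's willingness to pay at Q = 50 is (131 - 50) = 81.

81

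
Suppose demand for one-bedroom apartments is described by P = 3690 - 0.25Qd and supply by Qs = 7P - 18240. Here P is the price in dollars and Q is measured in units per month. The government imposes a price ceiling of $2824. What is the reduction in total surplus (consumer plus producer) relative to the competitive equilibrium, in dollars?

298144

Rearranging demand gives Qd = 14760 - 4P. Without the control the market clears where 14760 - 4P = 7P - 18240, i.e. P* = 3000 and Q* = 2760.
Since 2824 < 3000, the ceiling is binding.
At P = 2824: Qd = 14760 - 4·2824 = 3464 and Qs = 7·2824 - 18240 = 1528.
Quantity traded falls to 1528. At Q = 1528 the demand price is (14760 - 1528)/4 = 3308 and the supply price is (18240 + 1528)/7 = 2824.
Deadweight loss = ½ · (3308 - 2824) · (2760 - 1528) = ½ · 484 · 1232 = 298144.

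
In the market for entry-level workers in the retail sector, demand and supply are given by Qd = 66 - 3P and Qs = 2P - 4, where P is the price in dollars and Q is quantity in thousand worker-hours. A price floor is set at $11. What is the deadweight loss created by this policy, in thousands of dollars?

0

In a free market, 66 - 3P = 2P - 4 gives the equilibrium P* = 14, Q* = 24.
Since 11 is below P* = 14, the floor does not bind and the free-market outcome prevails.
Since the control does not bind, no trades are prevented and deadweight loss is zero.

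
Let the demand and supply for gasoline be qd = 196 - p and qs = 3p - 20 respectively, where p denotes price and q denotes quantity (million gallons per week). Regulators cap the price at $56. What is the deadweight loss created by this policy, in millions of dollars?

Equilibrium: 196 - p = 3p - 20, so 216 = 4p and p* = 54, q* = 142.
The ceiling of 56 is above the equilibrium price 54, so it is not binding; the market clears at p* = 54, q* = 142.
Since the control does not bind, no trades are prevented and deadweight loss is zero.

0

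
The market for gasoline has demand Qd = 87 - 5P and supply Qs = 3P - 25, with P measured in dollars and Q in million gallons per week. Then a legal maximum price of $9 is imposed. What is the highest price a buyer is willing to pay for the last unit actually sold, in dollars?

Setting quantity demanded equal to quantity supplied, 87 - 5P = 3P - 25, gives P* = 14 and Q* = 17.
The ceiling of 9 is below the equilibrium price 14, so it binds.
At P = 9: Qd = 87 - 5·9 = 42 and Qs = 3·9 - 25 = 2.
Only 2 units reach the market. On the demand curve, the marginal buyer's willingness to pay at Q = 2 is (87 - 2)/5 = 17.

17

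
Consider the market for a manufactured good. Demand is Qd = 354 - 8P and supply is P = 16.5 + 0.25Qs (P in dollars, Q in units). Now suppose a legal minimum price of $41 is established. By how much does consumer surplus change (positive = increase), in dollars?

-300

Rearranging supply gives Qs = 4P - 66. Setting quantity demanded equal to quantity supplied, 354 - 8P = 4P - 66, gives P* = 35 and Q* = 74.
Because the floor (41) lies above the market-clearing price, it is binding.
At P = 41: Qd = 354 - 8·41 = 26 and Qs = 4·41 - 66 = 98.
Consumer surplus without the control is ½ · (44.25 - 35) · 74 = 342.25.
With the floor, consumers buy 26 units at 41, so CS = ½ · (44.25 - 41) · 26 = 42.25.
Change in consumer surplus = 42.25 - 342.25 = -300.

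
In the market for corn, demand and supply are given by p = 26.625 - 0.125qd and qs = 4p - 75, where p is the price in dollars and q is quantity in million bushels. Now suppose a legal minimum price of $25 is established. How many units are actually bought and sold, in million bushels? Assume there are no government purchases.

Rearranging demand gives qd = 213 - 8p. Without the control the market clears where 213 - 8p = 4p - 75, i.e. p* = 24 and q* = 21.
Since 25 > 24, the floor is binding.
At p = 25: qd = 213 - 8·25 = 13 and qs = 4·25 - 75 = 25.
The quantity actually transacted is the short side, demand: 13.

13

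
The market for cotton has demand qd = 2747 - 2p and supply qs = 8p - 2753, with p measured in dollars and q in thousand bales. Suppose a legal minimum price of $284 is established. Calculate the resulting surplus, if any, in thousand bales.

0

Setting quantity demanded equal to quantity supplied, 2747 - 2p = 8p - 2753, gives p* = 550 and q* = 1647.
Since 284 is below p* = 550, the floor does not bind and the free-market outcome prevails.
Since the control does not bind, there is no surplus.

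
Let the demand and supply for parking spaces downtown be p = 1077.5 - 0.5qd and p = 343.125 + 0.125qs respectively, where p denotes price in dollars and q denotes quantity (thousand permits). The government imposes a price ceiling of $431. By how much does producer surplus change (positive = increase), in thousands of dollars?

-55401

Rearranging demand gives qd = 2155 - 2p; rearranging supply gives qs = 8p - 2745. Without the control the market clears where 2155 - 2p = 8p - 2745, i.e. p* = 490 and q* = 1175.
Because the ceiling (431) lies below the market-clearing price, it is binding.
At p = 431: qd = 2155 - 2·431 = 1293 and qs = 8·431 - 2745 = 703.
Producer surplus without the control is ½ · (490 - 343.125) · 1175 = 86289.0625.
With the ceiling, producers sell 703 units at 431, so PS = ½ · (431 - 343.125) · 703 = 30888.0625.
Change in producer surplus = 30888.0625 - 86289.0625 = -55401.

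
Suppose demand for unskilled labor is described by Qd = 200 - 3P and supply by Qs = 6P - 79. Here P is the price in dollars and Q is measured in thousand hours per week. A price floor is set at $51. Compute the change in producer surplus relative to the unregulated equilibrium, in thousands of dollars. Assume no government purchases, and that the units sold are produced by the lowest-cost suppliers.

640

In a free market, 200 - 3P = 6P - 79 gives the equilibrium P* = 31, Q* = 107.
Since 51 > 31, the floor is binding.
At P = 51: Qd = 200 - 3·51 = 47 and Qs = 6·51 - 79 = 227.
Producer surplus without the control is ½ · (31 - 79/6) · 107 = 11449/12.
With the floor, 47 units are sold at 51. The supply price at Q = 47 is 21, so PS = ½ · [(51 - 79/6) + (51 - 21)] · 47 = 19129/12.
Change in producer surplus = 19129/12 - 11449/12 = 640.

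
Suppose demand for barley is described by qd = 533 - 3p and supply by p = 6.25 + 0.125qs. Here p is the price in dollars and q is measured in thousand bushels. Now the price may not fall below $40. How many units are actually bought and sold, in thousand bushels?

374

Rearranging supply gives qs = 8p - 50. Equilibrium: 533 - 3p = 8p - 50, so 583 = 11p and p* = 53, q* = 374.
Since 40 is below p* = 53, the floor does not bind and the free-market outcome prevails.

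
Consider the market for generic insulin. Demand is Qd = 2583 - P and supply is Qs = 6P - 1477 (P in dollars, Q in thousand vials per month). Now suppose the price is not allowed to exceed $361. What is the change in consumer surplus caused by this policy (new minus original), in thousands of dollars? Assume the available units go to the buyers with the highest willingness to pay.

Setting quantity demanded equal to quantity supplied, 2583 - P = 6P - 1477, gives P* = 580 and Q* = 2003.
Since 361 < 580, the ceiling is binding.
At P = 361: Qd = 2583 - 361 = 2222 and Qs = 6·361 - 1477 = 689.
Consumer surplus without the control is ½ · (2583 - 580) · 2003 = 2006004.5.
With the ceiling, 689 units are sold at 361 (assume they go to the highest-value buyers). The demand price at Q = 689 is 1894, so CS = ½ · [(2583 - 361) + (1894 - 361)] · 689 = 1293597.5.
Change in consumer surplus = 1293597.5 - 2006004.5 = -712407.

-712407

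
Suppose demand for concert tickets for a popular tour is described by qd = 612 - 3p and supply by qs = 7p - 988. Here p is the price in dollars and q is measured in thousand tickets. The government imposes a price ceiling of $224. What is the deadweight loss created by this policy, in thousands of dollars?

In a free market, 612 - 3p = 7p - 988 gives the equilibrium p* = 160, q* = 132.
The ceiling of 224 is above the equilibrium price 160, so it is not binding; the market clears at p* = 160, q* = 132.
Since the control does not bind, no trades are prevented and deadweight loss is zero.

0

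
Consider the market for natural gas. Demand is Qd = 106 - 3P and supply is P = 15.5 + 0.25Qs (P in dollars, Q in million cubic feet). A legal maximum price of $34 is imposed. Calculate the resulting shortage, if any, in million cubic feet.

Rearranging supply gives Qs = 4P - 62. Setting quantity demanded equal to quantity supplied, 106 - 3P = 4P - 62, gives P* = 24 and Q* = 34.
The ceiling of 34 is above the equilibrium price 24, so it is not binding; the market clears at P* = 24, Q* = 34.
Since the control does not bind, there is no shortage.

0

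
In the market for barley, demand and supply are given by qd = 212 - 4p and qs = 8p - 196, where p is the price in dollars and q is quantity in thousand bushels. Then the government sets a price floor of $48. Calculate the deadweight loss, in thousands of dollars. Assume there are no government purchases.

588

Setting quantity demanded equal to quantity supplied, 212 - 4p = 8p - 196, gives p* = 34 and q* = 76.
Since 48 > 34, the floor is binding.
At p = 48: qd = 212 - 4·48 = 20 and qs = 8·48 - 196 = 188.
Quantity traded falls to 20. At q = 20 the demand price is (212 - 20)/4 = 48 and the supply price is (196 + 20)/8 = 27.
Deadweight loss = ½ · (48 - 27) · (76 - 20) = ½ · 21 · 56 = 588.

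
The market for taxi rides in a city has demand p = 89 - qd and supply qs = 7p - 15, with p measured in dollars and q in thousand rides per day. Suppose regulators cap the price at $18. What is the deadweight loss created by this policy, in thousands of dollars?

0

Rearranging demand gives qd = 89 - p. Equilibrium: 89 - p = 7p - 15, so 104 = 8p and p* = 13, q* = 76.
The ceiling of 18 is above the equilibrium price 13, so it is not binding; the market clears at p* = 13, q* = 76.
Since the control does not bind, no trades are prevented and deadweight loss is zero.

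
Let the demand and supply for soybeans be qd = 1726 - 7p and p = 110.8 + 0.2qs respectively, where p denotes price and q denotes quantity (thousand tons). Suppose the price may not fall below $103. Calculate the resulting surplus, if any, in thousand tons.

0

Rearranging supply gives qs = 5p - 554. Equilibrium: 1726 - 7p = 5p - 554, so 2280 = 12p and p* = 190, q* = 396.
The floor of 103 is below the equilibrium price 190, so it is not binding; the market clears at p* = 190, q* = 396.
Since the control does not bind, there is no surplus.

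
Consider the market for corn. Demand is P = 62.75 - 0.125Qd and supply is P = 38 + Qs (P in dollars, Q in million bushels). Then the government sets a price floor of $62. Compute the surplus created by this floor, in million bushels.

18

Rearranging demand gives Qd = 502 - 8P; rearranging supply gives Qs = P - 38. Equilibrium: 502 - 8P = P - 38, so 540 = 9P and P* = 60, Q* = 22.
Because the floor (62) lies above the market-clearing price, it is binding.
At P = 62: Qd = 502 - 8·62 = 6 and Qs = 62 - 38 = 24.
Surplus = Qs - Qd = 24 - 6 = 18.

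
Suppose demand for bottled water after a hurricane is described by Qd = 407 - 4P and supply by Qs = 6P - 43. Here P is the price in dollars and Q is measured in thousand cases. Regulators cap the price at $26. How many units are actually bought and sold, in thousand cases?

113

Setting quantity demanded equal to quantity supplied, 407 - 4P = 6P - 43, gives P* = 45 and Q* = 227.
The ceiling of 26 is below the equilibrium price 45, so it binds.
At P = 26: Qd = 407 - 4·26 = 303 and Qs = 6·26 - 43 = 113.
The quantity actually transacted is the short side, supply: 113.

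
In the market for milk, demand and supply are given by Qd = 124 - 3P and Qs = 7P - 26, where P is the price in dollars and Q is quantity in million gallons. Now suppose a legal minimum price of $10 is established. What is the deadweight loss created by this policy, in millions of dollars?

Without the control the market clears where 124 - 3P = 7P - 26, i.e. P* = 15 and Q* = 79.
Since 10 is below P* = 15, the floor does not bind and the free-market outcome prevails.
Since the control does not bind, no trades are prevented and deadweight loss is zero.

0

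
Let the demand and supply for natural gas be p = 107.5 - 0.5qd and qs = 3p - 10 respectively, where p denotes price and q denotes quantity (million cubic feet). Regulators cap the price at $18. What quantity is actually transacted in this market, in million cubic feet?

Rearranging demand gives qd = 215 - 2p. Setting quantity demanded equal to quantity supplied, 215 - 2p = 3p - 10, gives p* = 45 and q* = 125.
Since 18 < 45, the ceiling is binding.
At p = 18: qd = 215 - 2·18 = 179 and qs = 3·18 - 10 = 44.
The quantity actually transacted is the short side, supply: 44.

44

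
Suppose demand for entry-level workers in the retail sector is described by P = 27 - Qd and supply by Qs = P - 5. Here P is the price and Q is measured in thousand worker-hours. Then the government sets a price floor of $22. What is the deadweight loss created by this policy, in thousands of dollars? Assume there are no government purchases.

36

Rearranging demand gives Qd = 27 - P. Setting quantity demanded equal to quantity supplied, 27 - P = P - 5, gives P* = 16 and Q* = 11.
Since 22 > 16, the floor is binding.
At P = 22: Qd = 27 - 22 = 5 and Qs = 22 - 5 = 17.
Quantity traded falls to 5. At Q = 5 the demand price is 27 - 5 = 22 and the supply price is 5 + 5 = 10.
Deadweight loss = ½ · (22 - 10) · (11 - 5) = ½ · 12 · 6 = 36.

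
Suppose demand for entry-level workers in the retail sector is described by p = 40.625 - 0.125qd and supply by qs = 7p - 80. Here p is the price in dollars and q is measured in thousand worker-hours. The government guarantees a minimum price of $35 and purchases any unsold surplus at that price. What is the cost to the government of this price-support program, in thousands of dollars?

4200

Rearranging demand gives qd = 325 - 8p. In a free market, 325 - 8p = 7p - 80 gives the equilibrium p* = 27, q* = 109.
The floor of 35 is above the equilibrium price 27, so it binds.
At p = 35: qd = 325 - 8·35 = 45 and qs = 7·35 - 80 = 165.
Surplus = qs - qd = 120.
Government expenditure = surplus × support price = 120 × 35 = 4200.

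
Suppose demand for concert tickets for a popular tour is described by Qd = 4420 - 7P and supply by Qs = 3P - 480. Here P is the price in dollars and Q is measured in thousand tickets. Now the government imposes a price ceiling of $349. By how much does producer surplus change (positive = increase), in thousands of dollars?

Setting quantity demanded equal to quantity supplied, 4420 - 7P = 3P - 480, gives P* = 490 and Q* = 990.
Because the ceiling (349) lies below the market-clearing price, it is binding.
At P = 349: Qd = 4420 - 7·349 = 1977 and Qs = 3·349 - 480 = 567.
Producer surplus without the control is ½ · (490 - 160) · 990 = 163350.
With the ceiling, producers sell 567 units at 349, so PS = ½ · (349 - 160) · 567 = 53581.5.
Change in producer surplus = 53581.5 - 163350 = -109768.5.

-109768.5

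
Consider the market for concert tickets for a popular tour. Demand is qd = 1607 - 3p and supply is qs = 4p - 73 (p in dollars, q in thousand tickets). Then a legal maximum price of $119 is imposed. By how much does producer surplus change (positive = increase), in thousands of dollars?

-78045

Equilibrium: 1607 - 3p = 4p - 73, so 1680 = 7p and p* = 240, q* = 887.
Because the ceiling (119) lies below the market-clearing price, it is binding.
At p = 119: qd = 1607 - 3·119 = 1250 and qs = 4·119 - 73 = 403.
Producer surplus without the control is ½ · (240 - 18.25) · 887 = 98346.125.
With the ceiling, producers sell 403 units at 119, so PS = ½ · (119 - 18.25) · 403 = 20301.125.
Change in producer surplus = 20301.125 - 98346.125 = -78045.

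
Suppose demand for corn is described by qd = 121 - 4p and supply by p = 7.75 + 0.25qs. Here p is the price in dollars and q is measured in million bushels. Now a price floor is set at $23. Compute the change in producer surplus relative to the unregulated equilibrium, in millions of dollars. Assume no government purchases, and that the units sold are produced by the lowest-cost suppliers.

Rearranging supply gives qs = 4p - 31. Equilibrium: 121 - 4p = 4p - 31, so 152 = 8p and p* = 19, q* = 45.
Because the floor (23) lies above the market-clearing price, it is binding.
At p = 23: qd = 121 - 4·23 = 29 and qs = 4·23 - 31 = 61.
Producer surplus without the control is ½ · (19 - 7.75) · 45 = 253.125.
With the floor, 29 units are sold at 23. The supply price at q = 29 is 15, so PS = ½ · [(23 - 7.75) + (23 - 15)] · 29 = 337.125.
Change in producer surplus = 337.125 - 253.125 = 84.

84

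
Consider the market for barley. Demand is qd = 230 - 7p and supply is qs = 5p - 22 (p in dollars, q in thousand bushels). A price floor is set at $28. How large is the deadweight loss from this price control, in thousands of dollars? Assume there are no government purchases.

411.6

Equilibrium: 230 - 7p = 5p - 22, so 252 = 12p and p* = 21, q* = 83.
Since 28 > 21, the floor is binding.
At p = 28: qd = 230 - 7·28 = 34 and qs = 5·28 - 22 = 118.
Quantity traded falls to 34. At q = 34 the demand price is (230 - 34)/7 = 28 and the supply price is (22 + 34)/5 = 11.2.
Deadweight loss = ½ · (28 - 11.2) · (83 - 34) = ½ · 16.8 · 49 = 411.6.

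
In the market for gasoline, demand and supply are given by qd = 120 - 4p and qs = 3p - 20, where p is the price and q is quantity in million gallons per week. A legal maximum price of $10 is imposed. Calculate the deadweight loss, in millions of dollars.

Setting quantity demanded equal to quantity supplied, 120 - 4p = 3p - 20, gives p* = 20 and q* = 40.
Because the ceiling (10) lies below the market-clearing price, it is binding.
At p = 10: qd = 120 - 4·10 = 80 and qs = 3·10 - 20 = 10.
Quantity traded falls to 10. At q = 10 the demand price is (120 - 10)/4 = 27.5 and the supply price is (20 + 10)/3 = 10.
Deadweight loss = ½ · (27.5 - 10) · (40 - 10) = ½ · 17.5 · 30 = 262.5.

262.5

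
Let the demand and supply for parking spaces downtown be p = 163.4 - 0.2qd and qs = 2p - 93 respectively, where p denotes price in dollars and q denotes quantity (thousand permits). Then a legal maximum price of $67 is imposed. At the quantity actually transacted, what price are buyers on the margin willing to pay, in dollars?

Rearranging demand gives qd = 817 - 5p. Equilibrium: 817 - 5p = 2p - 93, so 910 = 7p and p* = 130, q* = 167.
The ceiling of 67 is below the equilibrium price 130, so it binds.
At p = 67: qd = 817 - 5·67 = 482 and qs = 2·67 - 93 = 41.
Only 41 units reach the market. On the demand curve, the marginal buyer's willingness to pay at q = 41 is (817 - 41)/5 = 155.2.

155.2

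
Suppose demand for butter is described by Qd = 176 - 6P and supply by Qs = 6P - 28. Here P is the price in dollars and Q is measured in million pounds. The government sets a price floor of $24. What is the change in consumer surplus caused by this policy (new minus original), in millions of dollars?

-371

Without the control the market clears where 176 - 6P = 6P - 28, i.e. P* = 17 and Q* = 74.
The floor of 24 is above the equilibrium price 17, so it binds.
At P = 24: Qd = 176 - 6·24 = 32 and Qs = 6·24 - 28 = 116.
Consumer surplus without the control is ½ · (88/3 - 17) · 74 = 1369/3.
With the floor, consumers buy 32 units at 24, so CS = ½ · (88/3 - 24) · 32 = 256/3.
Change in consumer surplus = 256/3 - 1369/3 = -371.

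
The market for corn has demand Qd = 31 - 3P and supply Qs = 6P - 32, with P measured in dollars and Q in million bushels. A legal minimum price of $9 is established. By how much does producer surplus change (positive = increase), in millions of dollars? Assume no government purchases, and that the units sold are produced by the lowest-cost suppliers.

5

Without the control the market clears where 31 - 3P = 6P - 32, i.e. P* = 7 and Q* = 10.
Because the floor (9) lies above the market-clearing price, it is binding.
At P = 9: Qd = 31 - 3·9 = 4 and Qs = 6·9 - 32 = 22.
Producer surplus without the control is ½ · (7 - 16/3) · 10 = 25/3.
With the floor, 4 units are sold at 9. The supply price at Q = 4 is 6, so PS = ½ · [(9 - 16/3) + (9 - 6)] · 4 = 40/3.
Change in producer surplus = 40/3 - 25/3 = 5.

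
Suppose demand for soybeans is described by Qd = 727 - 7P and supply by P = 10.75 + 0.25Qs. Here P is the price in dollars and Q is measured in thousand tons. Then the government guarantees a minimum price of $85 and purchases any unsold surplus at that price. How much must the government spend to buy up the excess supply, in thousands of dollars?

Rearranging supply gives Qs = 4P - 43. Without the control the market clears where 727 - 7P = 4P - 43, i.e. P* = 70 and Q* = 237.
Since 85 > 70, the floor is binding.
At P = 85: Qd = 727 - 7·85 = 132 and Qs = 4·85 - 43 = 297.
Surplus = Qs - Qd = 165.
Government expenditure = surplus × support price = 165 × 85 = 14025.

14025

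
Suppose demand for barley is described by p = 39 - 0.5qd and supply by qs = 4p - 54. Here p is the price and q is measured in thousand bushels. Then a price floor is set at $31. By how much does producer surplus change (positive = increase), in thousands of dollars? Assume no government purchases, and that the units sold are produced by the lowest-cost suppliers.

103.5

Rearranging demand gives qd = 78 - 2p. Without the control the market clears where 78 - 2p = 4p - 54, i.e. p* = 22 and q* = 34.
Since 31 > 22, the floor is binding.
At p = 31: qd = 78 - 2·31 = 16 and qs = 4·31 - 54 = 70.
Producer surplus without the control is ½ · (22 - 13.5) · 34 = 144.5.
With the floor, 16 units are sold at 31. The supply price at q = 16 is 17.5, so PS = ½ · [(31 - 13.5) + (31 - 17.5)] · 16 = 248.
Change in producer surplus = 248 - 144.5 = 103.5.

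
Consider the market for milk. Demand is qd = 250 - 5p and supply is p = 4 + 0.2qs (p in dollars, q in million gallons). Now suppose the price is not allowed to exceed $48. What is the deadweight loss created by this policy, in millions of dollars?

0

Rearranging supply gives qs = 5p - 20. In a free market, 250 - 5p = 5p - 20 gives the equilibrium p* = 27, q* = 115.
The ceiling of 48 is above the equilibrium price 27, so it is not binding; the market clears at p* = 27, q* = 115.
Since the control does not bind, no trades are prevented and deadweight loss is zero.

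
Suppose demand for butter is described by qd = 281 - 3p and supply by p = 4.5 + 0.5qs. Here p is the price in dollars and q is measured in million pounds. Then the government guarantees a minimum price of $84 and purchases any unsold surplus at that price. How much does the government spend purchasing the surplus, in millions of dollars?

10920

Rearranging supply gives qs = 2p - 9. Setting quantity demanded equal to quantity supplied, 281 - 3p = 2p - 9, gives p* = 58 and q* = 107.
The floor of 84 is above the equilibrium price 58, so it binds.
At p = 84: qd = 281 - 3·84 = 29 and qs = 2·84 - 9 = 159.
Surplus = qs - qd = 130.
Government expenditure = surplus × support price = 130 × 84 = 10920.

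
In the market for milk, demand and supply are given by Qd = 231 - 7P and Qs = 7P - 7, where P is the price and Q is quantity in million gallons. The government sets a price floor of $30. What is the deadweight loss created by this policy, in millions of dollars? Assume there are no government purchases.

1183

Equilibrium: 231 - 7P = 7P - 7, so 238 = 14P and P* = 17, Q* = 112.
Since 30 > 17, the floor is binding.
At P = 30: Qd = 231 - 7·30 = 21 and Qs = 7·30 - 7 = 203.
Quantity traded falls to 21. At Q = 21 the demand price is (231 - 21)/7 = 30 and the supply price is (7 + 21)/7 = 4.
Deadweight loss = ½ · (30 - 4) · (112 - 21) = ½ · 26 · 91 = 1183.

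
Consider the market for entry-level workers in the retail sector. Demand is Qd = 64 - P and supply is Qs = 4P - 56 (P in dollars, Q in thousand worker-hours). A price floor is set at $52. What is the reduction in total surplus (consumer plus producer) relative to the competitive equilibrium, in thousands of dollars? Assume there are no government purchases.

490

In a free market, 64 - P = 4P - 56 gives the equilibrium P* = 24, Q* = 40.
The floor of 52 is above the equilibrium price 24, so it binds.
At P = 52: Qd = 64 - 52 = 12 and Qs = 4·52 - 56 = 152.
Quantity traded falls to 12. At Q = 12 the demand price is 64 - 12 = 52 and the supply price is (56 + 12)/4 = 17.
Deadweight loss = ½ · (52 - 17) · (40 - 12) = ½ · 35 · 28 = 490.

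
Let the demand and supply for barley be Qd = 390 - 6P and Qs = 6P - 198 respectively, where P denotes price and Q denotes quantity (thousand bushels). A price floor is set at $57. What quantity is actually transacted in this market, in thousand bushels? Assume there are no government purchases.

48

Setting quantity demanded equal to quantity supplied, 390 - 6P = 6P - 198, gives P* = 49 and Q* = 96.
Since 57 > 49, the floor is binding.
At P = 57: Qd = 390 - 6·57 = 48 and Qs = 6·57 - 198 = 144.
The quantity actually transacted is the short side, demand: 48.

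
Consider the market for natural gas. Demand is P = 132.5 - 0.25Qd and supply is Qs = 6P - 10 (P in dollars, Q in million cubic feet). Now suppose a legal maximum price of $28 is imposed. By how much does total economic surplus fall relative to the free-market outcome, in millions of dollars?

5070

Rearranging demand gives Qd = 530 - 4P. Setting quantity demanded equal to quantity supplied, 530 - 4P = 6P - 10, gives P* = 54 and Q* = 314.
The ceiling of 28 is below the equilibrium price 54, so it binds.
At P = 28: Qd = 530 - 4·28 = 418 and Qs = 6·28 - 10 = 158.
Quantity traded falls to 158. At Q = 158 the demand price is (530 - 158)/4 = 93 and the supply price is (10 + 158)/6 = 28.
Deadweight loss = ½ · (93 - 28) · (314 - 158) = ½ · 65 · 156 = 5070.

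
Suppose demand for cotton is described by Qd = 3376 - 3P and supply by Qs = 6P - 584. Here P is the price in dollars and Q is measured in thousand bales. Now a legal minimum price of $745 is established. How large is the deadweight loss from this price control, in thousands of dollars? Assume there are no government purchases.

Equilibrium: 3376 - 3P = 6P - 584, so 3960 = 9P and P* = 440, Q* = 2056.
Since 745 > 440, the floor is binding.
At P = 745: Qd = 3376 - 3·745 = 1141 and Qs = 6·745 - 584 = 3886.
Quantity traded falls to 1141. At Q = 1141 the demand price is (3376 - 1141)/3 = 745 and the supply price is (584 + 1141)/6 = 287.5.
Deadweight loss = ½ · (745 - 287.5) · (2056 - 1141) = ½ · 457.5 · 915 = 209306.25.

209306.25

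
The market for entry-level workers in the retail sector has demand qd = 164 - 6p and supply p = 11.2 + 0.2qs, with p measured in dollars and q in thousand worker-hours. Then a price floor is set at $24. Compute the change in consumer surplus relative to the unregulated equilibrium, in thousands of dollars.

Rearranging supply gives qs = 5p - 56. In a free market, 164 - 6p = 5p - 56 gives the equilibrium p* = 20, q* = 44.
Since 24 > 20, the floor is binding.
At p = 24: qd = 164 - 6·24 = 20 and qs = 5·24 - 56 = 64.
Consumer surplus without the control is ½ · (82/3 - 20) · 44 = 484/3.
With the floor, consumers buy 20 units at 24, so CS = ½ · (82/3 - 24) · 20 = 100/3.
Change in consumer surplus = 100/3 - 484/3 = -128.

-128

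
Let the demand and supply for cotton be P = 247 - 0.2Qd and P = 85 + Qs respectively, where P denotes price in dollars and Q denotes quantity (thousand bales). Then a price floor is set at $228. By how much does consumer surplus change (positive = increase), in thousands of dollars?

-920

Rearranging demand gives Qd = 1235 - 5P; rearranging supply gives Qs = P - 85. Setting quantity demanded equal to quantity supplied, 1235 - 5P = P - 85, gives P* = 220 and Q* = 135.
Because the floor (228) lies above the market-clearing price, it is binding.
At P = 228: Qd = 1235 - 5·228 = 95 and Qs = 228 - 85 = 143.
Consumer surplus without the control is ½ · (247 - 220) · 135 = 1822.5.
With the floor, consumers buy 95 units at 228, so CS = ½ · (247 - 228) · 95 = 902.5.
Change in consumer surplus = 902.5 - 1822.5 = -920.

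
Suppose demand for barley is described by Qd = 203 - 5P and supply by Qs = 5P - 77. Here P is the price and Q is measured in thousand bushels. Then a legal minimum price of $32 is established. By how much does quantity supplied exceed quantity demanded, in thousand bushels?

In a free market, 203 - 5P = 5P - 77 gives the equilibrium P* = 28, Q* = 63.
The floor of 32 is above the equilibrium price 28, so it binds.
At P = 32: Qd = 203 - 5·32 = 43 and Qs = 5·32 - 77 = 83.
Surplus = Qs - Qd = 83 - 43 = 40.

40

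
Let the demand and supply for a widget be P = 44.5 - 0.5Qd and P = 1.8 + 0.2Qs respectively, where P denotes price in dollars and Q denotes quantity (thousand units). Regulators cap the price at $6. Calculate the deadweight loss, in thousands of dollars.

Rearranging demand gives Qd = 89 - 2P; rearranging supply gives Qs = 5P - 9. Setting quantity demanded equal to quantity supplied, 89 - 2P = 5P - 9, gives P* = 14 and Q* = 61.
Because the ceiling (6) lies below the market-clearing price, it is binding.
At P = 6: Qd = 89 - 2·6 = 77 and Qs = 5·6 - 9 = 21.
Quantity traded falls to 21. At Q = 21 the demand price is (89 - 21)/2 = 34 and the supply price is (9 + 21)/5 = 6.
Deadweight loss = ½ · (34 - 6) · (61 - 21) = ½ · 28 · 40 = 560.

560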